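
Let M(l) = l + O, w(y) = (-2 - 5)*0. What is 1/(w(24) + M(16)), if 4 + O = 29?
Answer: 1/41 ≈ 0.024390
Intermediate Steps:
w(y) = 0 (w(y) = -7*0 = 0)
O = 25 (O = -4 + 29 = 25)
M(l) = 25 + l (M(l) = l + 25 = 25 + l)
1/(w(24) + M(16)) = 1/(0 + (25 + 16)) = 1/(0 + 41) = 1/41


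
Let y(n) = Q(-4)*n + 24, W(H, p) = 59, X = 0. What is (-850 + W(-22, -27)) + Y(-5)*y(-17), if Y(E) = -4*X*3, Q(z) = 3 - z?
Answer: -791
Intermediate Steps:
y(n) = 24 + 7*n (y(n) = (3 - 1*(-4))*n + 24 = (3 + 4)*n + 24 = 7*n + 24 = 24 + 7*n)
Y(E) = 0 (Y(E) = -4*0*3 = 0*3 = 0)
(-850 + W(-22, -27)) + Y(-5)*y(-17) = (-850 + 59) + 0*(24 + 7*(-17)) = -791 + 0*(24 - 119) = -791 + 0*(-95) = -791 + 0 = -791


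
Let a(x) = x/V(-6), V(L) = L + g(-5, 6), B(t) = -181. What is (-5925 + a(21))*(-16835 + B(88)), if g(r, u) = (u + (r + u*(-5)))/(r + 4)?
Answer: 2318498064/23 ≈ 1.0080e+8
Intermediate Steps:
g(r, u) = (r - 4*u)/(4 + r) (g(r, u) = (u + (r - 5*u))/(4 + r) = (r - 4*u)/(4 + r))
V(L) = 29 + L (V(L) = L + (-5 - 4*6)/(4 - 5) = L + (-5 - 24)/(-1) = L - 1*(-29) = L + 29 = 29 + L)
a(x) = x/23 (a(x) = x/(29 - 6) = x/23)
(-5925 + a(21))*(-16835 + B(88)) = (-5925 + (1/23)*21)*(-16835 - 181) = (-5925 + 21/23)*(-17016) = -136254/23*(-17016) = 2318498064/23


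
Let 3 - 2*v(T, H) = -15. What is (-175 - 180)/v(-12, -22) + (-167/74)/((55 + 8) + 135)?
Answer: -578107/14652 ≈ -39.456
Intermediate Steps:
v(T, H) = 9 (v(T, H) = 3/2 - ½*(-15) = 3/2 + 15/2 = 9)
(-175 - 180)/v(-12, -22) + (-167/74)/((55 + 8) + 135) = (-175 - 180)/9 + (-167/74)/((55 + 8) + 135) = -355*⅑ + (-167*1/74)/(63 + 135) = -355/9 - 167/74/198 = -355/9 - 167/74*1/198 = -355/9 - 167/14652 = -578107/14652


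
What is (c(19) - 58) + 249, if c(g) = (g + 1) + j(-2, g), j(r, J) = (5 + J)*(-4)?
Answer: 115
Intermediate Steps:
j(r, J) = -20 - 4*J
c(g) = -19 - 3*g (c(g) = (g + 1) + (-20 - 4*g) = (1 + g) + (-20 - 4*g) = -19 - 3*g)
(c(19) - 58) + 249 = ((-19 - 3*19) - 58) + 249 = ((-19 - 57) - 58) + 249 = (-76 - 58) + 249 = -134 + 249 = 115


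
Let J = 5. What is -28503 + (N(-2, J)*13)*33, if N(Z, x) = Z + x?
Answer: -27216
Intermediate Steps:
-28503 + (N(-2, J)*13)*33 = -28503 + ((-2 + 5)*13)*33 = -28503 + (3*13)*33 = -28503 + 39*33 = -28503 + 1287 = -27216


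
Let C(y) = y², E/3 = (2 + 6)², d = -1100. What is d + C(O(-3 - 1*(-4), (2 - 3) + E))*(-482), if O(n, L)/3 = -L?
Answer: -158255678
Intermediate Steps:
E = 192 (E = 3*(2 + 6)² = 3*8² = 3*64 = 192)
O(n, L) = -3*L (O(n, L) = 3*(-L) = -3*L)
d + C(O(-3 - 1*(-4), (2 - 3) + E))*(-482) = -1100 + (-3*((2 - 3) + 192))²*(-482) = -1100 + (-3*(-1 + 192))²*(-482) = -1100 + (-3*191)²*(-482) = -1100 + (-573)²*(-482) = -1100 + 328329*(-482) = -1100 - 158254578 = -158255678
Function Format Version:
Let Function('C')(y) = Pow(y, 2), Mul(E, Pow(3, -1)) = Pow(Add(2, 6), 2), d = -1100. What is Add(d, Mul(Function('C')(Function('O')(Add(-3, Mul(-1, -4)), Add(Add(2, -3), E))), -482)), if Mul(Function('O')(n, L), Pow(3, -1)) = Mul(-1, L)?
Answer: -158255678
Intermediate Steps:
E = 192 (E = Mul(3, Pow(Add(2, 6), 2)) = Mul(3, Pow(8, 2)) = Mul(3, 64) = 192)
Function('O')(n, L) = Mul(-3, L) (Function('O')(n, L) = Mul(3, Mul(-1, L)) = Mul(-3, L))
Add(d, Mul(Function('C')(Function('O')(Add(-3, Mul(-1, -4)), Add(Add(2, -3), E))), -482)) = Add(-1100, Mul(Pow(Mul(-3, Add(Add(2, -3), 192)), 2), -482)) = Add(-1100, Mul(Pow(Mul(-3, Add(-1, 192)), 2), -482)) = Add(-1100, Mul(Pow(Mul(-3, 191), 2), -482)) = Add(-1100, Mul(Pow(-573, 2), -482)) = Add(-1100, Mul(328329, -482)) = Add(-1100, -158254578) = -158255678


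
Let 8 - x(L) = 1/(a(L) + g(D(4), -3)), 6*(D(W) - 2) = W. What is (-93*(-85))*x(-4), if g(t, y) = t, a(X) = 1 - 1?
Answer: 482205/8 ≈ 60276.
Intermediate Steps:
a(X) = 0
D(W) = 2 + W/6
x(L) = 61/8 (x(L) = 8 - 1/(0 + (2 + (⅙)*4)) = 8 - 1/(0 + (2 + ⅔)) = 8 - 1/(0 + 8/3) = 8 - 1/8/3 = 8 - 1*3/8 = 8 - 3/8 = 61/8)
(-93*(-85))*x(-4) = -93*(-85)*(61/8) = 7905*(61/8) = 482205/8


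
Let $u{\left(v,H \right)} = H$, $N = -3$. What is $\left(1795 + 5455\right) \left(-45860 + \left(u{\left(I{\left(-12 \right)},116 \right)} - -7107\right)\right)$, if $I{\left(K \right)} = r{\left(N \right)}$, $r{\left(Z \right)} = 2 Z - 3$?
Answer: $-280118250$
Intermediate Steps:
$r{\left(Z \right)} = -3 + 2 Z$
$I{\left(K \right)} = -9$ ($I{\left(K \right)} = -3 + 2 \left(-3\right) = -3 - 6 = -9$)
$\left(1795 + 5455\right) \left(-45860 + \left(u{\left(I{\left(-12 \right)},116 \right)} - -7107\right)\right) = \left(1795 + 5455\right) \left(-45860 + \left(116 - -7107\right)\right) = 7250 \left(-45860 + \left(116 + 7107\right)\right) = 7250 \left(-45860 + 7223\right) = 7250 \left(-38637\right) = -280118250$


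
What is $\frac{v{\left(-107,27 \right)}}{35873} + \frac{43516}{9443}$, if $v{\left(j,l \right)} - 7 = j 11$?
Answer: $\frac{1550001158}{338748739} \approx 4.5757$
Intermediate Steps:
$v{\left(j,l \right)} = 7 + 11 j$ ($v{\left(j,l \right)} = 7 + j 11 = 7 + 11 j$)
$\frac{v{\left(-107,27 \right)}}{35873} + \frac{43516}{9443} = \frac{7 + 11 \left(-107\right)}{35873} + \frac{43516}{9443} = \left(7 - 1177\right) \frac{1}{35873} + 43516 \cdot \frac{1}{9443} = \left(-1170\right) \frac{1}{35873} + \frac{43516}{9443} = - \frac{1170}{35873} + \frac{43516}{9443} = \frac{1550001158}{338748739}$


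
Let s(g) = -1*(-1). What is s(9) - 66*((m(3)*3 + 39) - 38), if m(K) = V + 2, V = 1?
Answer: -659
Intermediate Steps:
m(K) = 3 (m(K) = 1 + 2 = 3)
s(g) = 1
s(9) - 66*((m(3)*3 + 39) - 38) = 1 - 66*((3*3 + 39) - 38) = 1 - 66*((9 + 39) - 38) = 1 - 66*(48 - 38) = 1 - 66*10 = 1 - 660 = -659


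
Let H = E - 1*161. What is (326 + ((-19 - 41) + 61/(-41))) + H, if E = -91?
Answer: 513/41 ≈ 12.512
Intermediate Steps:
H = -252 (H = -91 - 1*161 = -91 - 161 = -252)
(326 + ((-19 - 41) + 61/(-41))) + H = (326 + ((-19 - 41) + 61/(-41))) - 252 = (326 + (-60 + 61*(-1/41))) - 252 = (326 + (-60 - 61/41)) - 252 = (326 - 2521/41) - 252 = 10845/41 - 252 = 513/41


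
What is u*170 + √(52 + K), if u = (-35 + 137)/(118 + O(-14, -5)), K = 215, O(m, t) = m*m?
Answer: 8670/157 + √267 ≈ 71.563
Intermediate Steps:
O(m, t) = m²
u = 51/157 (u = (-35 + 137)/(118 + (-14)²) = 102/(118 + 196) = 102/314 = 102*(1/314) = 51/157 ≈ 0.32484)
u*170 + √(52 + K) = (51/157)*170 + √(52 + 215) = 8670/157 + √267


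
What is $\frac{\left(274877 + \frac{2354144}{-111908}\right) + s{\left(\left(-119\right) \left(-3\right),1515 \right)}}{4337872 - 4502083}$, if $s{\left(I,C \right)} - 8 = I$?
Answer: $- \frac{2566618966}{1531377049} \approx -1.676$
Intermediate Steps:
$s{\left(I,C \right)} = 8 + I$
$\frac{\left(274877 + \frac{2354144}{-111908}\right) + s{\left(\left(-119\right) \left(-3\right),1515 \right)}}{4337872 - 4502083} = \frac{\left(274877 + \frac{2354144}{-111908}\right) + \left(8 - -357\right)}{4337872 - 4502083} = \frac{\left(274877 + 2354144 \left(- \frac{1}{111908}\right)\right) + \left(8 + 357\right)}{4337872 - 4502083} = \frac{\left(274877 - \frac{588536}{27977}\right) + 365}{-164211} = \left(\frac{7689645293}{27977} + 365\right) \left(- \frac{1}{164211}\right) = \frac{7699856898}{27977} \left(- \frac{1}{164211}\right) = - \frac{2566618966}{1531377049}$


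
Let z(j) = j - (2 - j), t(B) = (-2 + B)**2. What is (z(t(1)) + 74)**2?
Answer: 5476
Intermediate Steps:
z(j) = -2 + 2*j (z(j) = j + (-2 + j) = -2 + 2*j)
(z(t(1)) + 74)**2 = ((-2 + 2*(-2 + 1)**2) + 74)**2 = ((-2 + 2*(-1)**2) + 74)**2 = ((-2 + 2*1) + 74)**2 = ((-2 + 2) + 74)**2 = (0 + 74)**2 = 74**2 = 5476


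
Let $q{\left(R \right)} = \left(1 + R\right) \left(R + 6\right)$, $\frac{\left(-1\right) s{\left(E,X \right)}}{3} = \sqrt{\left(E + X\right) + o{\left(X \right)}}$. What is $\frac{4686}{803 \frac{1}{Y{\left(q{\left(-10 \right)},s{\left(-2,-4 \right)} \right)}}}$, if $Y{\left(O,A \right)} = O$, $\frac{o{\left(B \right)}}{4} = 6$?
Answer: $\frac{15336}{73} \approx 210.08$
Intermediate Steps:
$o{\left(B \right)} = 24$ ($o{\left(B \right)} = 4 \cdot 6 = 24$)
$s{\left(E,X \right)} = - 3 \sqrt{24 + E + X}$ ($s{\left(E,X \right)} = - 3 \sqrt{\left(E + X\right) + 24} = - 3 \sqrt{24 + E + X}$)
$q{\left(R \right)} = \left(1 + R\right) \left(6 + R\right)$
$\frac{4686}{803 \frac{1}{Y{\left(q{\left(-10 \right)},s{\left(-2,-4 \right)} \right)}}} = \frac{4686}{803 \frac{1}{6 + \left(-10\right)^{2} + 7 \left(-10\right)}} = \frac{4686}{803 \frac{1}{6 + 100 - 70}} = \frac{4686}{803 \cdot \frac{1}{36}} = \frac{4686}{\frac{803}{36}} = 4686 \cdot \frac{36}{803} = \frac{15336}{73}$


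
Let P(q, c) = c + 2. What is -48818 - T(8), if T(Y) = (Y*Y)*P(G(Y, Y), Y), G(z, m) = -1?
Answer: -49458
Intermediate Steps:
P(q, c) = 2 + c
T(Y) = Y²*(2 + Y) (T(Y) = (Y*Y)*(2 + Y) = Y²*(2 + Y))
-48818 - T(8) = -48818 - 8²*(2 + 8) = -48818 - 64*10 = -48818 - 1*640 = -48818 - 640 = -49458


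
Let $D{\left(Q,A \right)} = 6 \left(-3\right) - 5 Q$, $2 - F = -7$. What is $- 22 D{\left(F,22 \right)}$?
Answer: $1386$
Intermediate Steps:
$F = 9$ ($F = 2 - -7 = 2 + 7 = 9$)
$D{\left(Q,A \right)} = -18 - 5 Q$
$- 22 D{\left(F,22 \right)} = - 22 \left(-18 - 45\right) = \left(-22\right) \left(-63\right) = 1386$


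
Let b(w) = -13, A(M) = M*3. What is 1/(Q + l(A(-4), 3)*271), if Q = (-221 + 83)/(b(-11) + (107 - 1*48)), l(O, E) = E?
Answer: 1/810 ≈ 0.0012346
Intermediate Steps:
A(M) = 3*M
Q = -3 (Q = (-221 + 83)/(-13 + (107 - 1*48)) = -138/(-13 + (107 - 48)) = -138/(-13 + 59) = -138/46 = -138*1/46 = -3)
1/(Q + l(A(-4), 3)*271) = 1/(-3 + 3*271) = 1/(-3 + 813) = 1/810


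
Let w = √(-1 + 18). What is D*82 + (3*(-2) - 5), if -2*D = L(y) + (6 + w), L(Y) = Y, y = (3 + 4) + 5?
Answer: -749 - 41*√17 ≈ -918.05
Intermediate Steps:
w = √17 ≈ 4.1231
y = 12 (y = 7 + 5 = 12)
D = -9 - √17/2 (D = -(12 + (6 + √17))/2 = -(18 + √17)/2 = -9 - √17/2 ≈ -11.062)
D*82 + (3*(-2) - 5) = (-9 - √17/2)*82 + (3*(-2) - 5) = (-738 - 41*√17) + (-6 - 5) = (-738 - 41*√17) - 11 = -749 - 41*√17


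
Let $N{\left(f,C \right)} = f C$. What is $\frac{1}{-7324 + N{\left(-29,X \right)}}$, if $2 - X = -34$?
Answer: $- \frac{1}{8368} \approx -0.0001195$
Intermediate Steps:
$X = 36$ ($X = 2 - -34 = 2 + 34 = 36$)
$N{\left(f,C \right)} = C f$
$\frac{1}{-7324 + N{\left(-29,X \right)}} = \frac{1}{-7324 + 36 \left(-29\right)} = \frac{1}{-7324 - 1044} = \frac{1}{-8368} = - \frac{1}{8368}$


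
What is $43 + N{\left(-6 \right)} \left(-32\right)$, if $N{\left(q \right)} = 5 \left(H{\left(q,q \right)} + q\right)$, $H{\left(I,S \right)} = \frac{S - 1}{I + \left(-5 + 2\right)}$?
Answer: $\frac{7907}{9} \approx 878.56$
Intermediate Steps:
$H{\left(I,S \right)} = \frac{-1 + S}{-3 + I}$ ($H{\left(I,S \right)} = \frac{-1 + S}{I - 3} = \frac{-1 + S}{-3 + I}$)
$N{\left(q \right)} = 5 q + \frac{5 \left(-1 + q\right)}{-3 + q}$ ($N{\left(q \right)} = 5 \left(\frac{-1 + q}{-3 + q} + q\right) = 5 \left(q + \frac{-1 + q}{-3 + q}\right) = 5 q + \frac{5 \left(-1 + q\right)}{-3 + q}$)
$43 + N{\left(-6 \right)} \left(-32\right) = 43 + \frac{5 \left(-1 + \left(-6\right)^{2} - -12\right)}{-3 - 6} \left(-32\right) = 43 + \frac{5 \left(-1 + 36 + 12\right)}{-9} \left(-32\right) = 43 + 5 \left(- \frac{1}{9}\right) 47 \left(-32\right) = 43 - - \frac{7520}{9} = 43 + \frac{7520}{9} = \frac{7907}{9}$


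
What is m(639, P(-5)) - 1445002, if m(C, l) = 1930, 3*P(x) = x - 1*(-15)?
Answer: -1443072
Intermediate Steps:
P(x) = 5 + x/3 (P(x) = (x - 1*(-15))/3 = (x + 15)/3 = (15 + x)/3 = 5 + x/3)
m(639, P(-5)) - 1445002 = 1930 - 1445002 = -1443072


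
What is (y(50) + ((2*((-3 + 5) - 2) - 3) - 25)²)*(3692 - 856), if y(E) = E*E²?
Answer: 356723424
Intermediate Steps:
y(E) = E³
(y(50) + ((2*((-3 + 5) - 2) - 3) - 25)²)*(3692 - 856) = (50³ + ((2*((-3 + 5) - 2) - 3) - 25)²)*(3692 - 856) = (125000 + ((2*(2 - 2) - 3) - 25)²)*2836 = (125000 + ((2*0 - 3) - 25)²)*2836 = (125000 + ((0 - 3) - 25)²)*2836 = (125000 + (-3 - 25)²)*2836 = (125000 + (-28)²)*2836 = (125000 + 784)*2836 = 125784*2836 = 356723424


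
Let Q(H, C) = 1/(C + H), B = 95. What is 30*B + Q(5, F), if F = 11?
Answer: 45601/16 ≈ 2850.1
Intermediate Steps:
30*B + Q(5, F) = 30*95 + 1/(11 + 5) = 2850 + 1/16 = 45601/16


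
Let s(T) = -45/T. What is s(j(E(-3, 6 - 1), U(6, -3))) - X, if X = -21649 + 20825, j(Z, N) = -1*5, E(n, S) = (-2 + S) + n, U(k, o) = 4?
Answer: 833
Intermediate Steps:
E(n, S) = -2 + S + n
j(Z, N) = -5
X = -824
s(j(E(-3, 6 - 1), U(6, -3))) - X = -45/(-5) - 1*(-824) = -45*(-1/5) + 824 = 9 + 824 = 833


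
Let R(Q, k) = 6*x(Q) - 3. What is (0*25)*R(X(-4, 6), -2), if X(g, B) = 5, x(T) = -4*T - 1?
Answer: 0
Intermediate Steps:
x(T) = -1 - 4*T
R(Q, k) = -9 - 24*Q (R(Q, k) = 6*(-1 - 4*Q) - 3 = (-6 - 24*Q) - 3 = -9 - 24*Q)
(0*25)*R(X(-4, 6), -2) = (0*25)*(-9 - 24*5) = 0*(-9 - 120) = 0*(-129) = 0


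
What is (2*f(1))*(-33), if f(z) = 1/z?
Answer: -66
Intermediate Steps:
(2*f(1))*(-33) = (2/1)*(-33) = (2*1)*(-33) = 2*(-33) = -66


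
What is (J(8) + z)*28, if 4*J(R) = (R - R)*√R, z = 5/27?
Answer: 140/27 ≈ 5.1852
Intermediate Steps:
z = 5/27 (z = 5*(1/27) = 5/27 ≈ 0.18519)
J(R) = 0 (J(R) = ((R - R)*√R)/4 = (0*√R)/4 = (¼)*0 = 0)
(J(8) + z)*28 = (0 + 5/27)*28 = (5/27)*28 = 140/27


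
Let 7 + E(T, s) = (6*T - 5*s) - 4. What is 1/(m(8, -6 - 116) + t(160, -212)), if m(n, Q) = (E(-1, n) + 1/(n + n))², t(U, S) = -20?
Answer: 256/824801 ≈ 0.00031038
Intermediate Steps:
E(T, s) = -11 - 5*s + 6*T (E(T, s) = -7 + ((6*T - 5*s) - 4) = -7 + ((-5*s + 6*T) - 4) = -7 + (-4 - 5*s + 6*T) = -11 - 5*s + 6*T)
m(n, Q) = (-17 + 1/(2*n) - 5*n)² (m(n, Q) = ((-11 - 5*n + 6*(-1)) + 1/(n + n))² = ((-11 - 5*n - 6) + 1/(2*n))² = ((-17 - 5*n) + 1/(2*n))² = (-17 + 1/(2*n) - 5*n)²)
1/(m(8, -6 - 116) + t(160, -212)) = 1/((¼)*(-1 + 2*8*(17 + 5*8))²/8² - 20) = 1/((¼)*(1/64)*(-1 + 2*8*(17 + 40))² - 20) = 1/((¼)*(1/64)*(-1 + 2*8*57)² - 20) = 1/((¼)*(1/64)*(-1 + 912)² - 20) = 1/((¼)*(1/64)*911² - 20) = 1/((¼)*(1/64)*829921 - 20) = 1/(829921/256 - 20) = 1/(824801/256) = 256/824801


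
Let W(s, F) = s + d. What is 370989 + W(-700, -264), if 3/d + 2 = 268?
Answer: 98496877/266 ≈ 3.7029e+5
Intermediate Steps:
d = 3/266 (d = 3/(-2 + 268) = 3/266 ≈ 0.011278)
W(s, F) = 3/266 + s (W(s, F) = s + 3/266 = 3/266 + s)
370989 + W(-700, -264) = 370989 + (3/266 - 700) = 370989 - 186197/266 = 98496877/266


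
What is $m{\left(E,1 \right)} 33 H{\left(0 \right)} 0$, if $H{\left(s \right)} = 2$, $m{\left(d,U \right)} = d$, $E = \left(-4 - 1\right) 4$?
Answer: $0$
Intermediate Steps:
$E = -20$ ($E = \left(-5\right) 4 = -20$)
$m{\left(E,1 \right)} 33 H{\left(0 \right)} 0 = \left(-20\right) 33 \cdot 2 \cdot 0 = \left(-660\right) 0 = 0$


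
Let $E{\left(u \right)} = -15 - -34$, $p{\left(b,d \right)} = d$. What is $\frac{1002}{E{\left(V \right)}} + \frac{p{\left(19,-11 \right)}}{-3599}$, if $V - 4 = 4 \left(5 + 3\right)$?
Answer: $\frac{3606407}{68381} \approx 52.74$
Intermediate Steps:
$V = 36$ ($V = 4 + 4 \left(5 + 3\right) = 4 + 4 \cdot 8 = 4 + 32 = 36$)
$E{\left(u \right)} = 19$ ($E{\left(u \right)} = -15 + 34 = 19$)
$\frac{1002}{E{\left(V \right)}} + \frac{p{\left(19,-11 \right)}}{-3599} = \frac{1002}{19} - \frac{11}{-3599} = 1002 \cdot \frac{1}{19} - - \frac{11}{3599} = \frac{1002}{19} + \frac{11}{3599} = \frac{3606407}{68381}$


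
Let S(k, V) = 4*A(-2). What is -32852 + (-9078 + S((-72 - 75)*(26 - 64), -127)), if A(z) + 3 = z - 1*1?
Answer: -41954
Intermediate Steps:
A(z) = -4 + z (A(z) = -3 + (z - 1*1) = -3 + (z - 1) = -3 + (-1 + z) = -4 + z)
S(k, V) = -24 (S(k, V) = 4*(-4 - 2) = 4*(-6) = -24)
-32852 + (-9078 + S((-72 - 75)*(26 - 64), -127)) = -32852 + (-9078 - 24) = -32852 - 9102 = -41954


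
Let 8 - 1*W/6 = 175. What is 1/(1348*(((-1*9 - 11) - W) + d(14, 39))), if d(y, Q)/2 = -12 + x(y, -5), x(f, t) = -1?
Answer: 1/1288688 ≈ 7.7598e-7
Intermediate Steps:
W = -1002 (W = 48 - 6*175 = 48 - 1050 = -1002)
d(y, Q) = -26 (d(y, Q) = 2*(-12 - 1) = 2*(-13) = -26)
1/(1348*(((-1*9 - 11) - W) + d(14, 39))) = 1/(1348*(((-1*9 - 11) - 1*(-1002)) - 26)) = 1/(1348*(((-9 - 11) + 1002) - 26)) = 1/(1348*((-20 + 1002) - 26)) = 1/(1348*(982 - 26)) = 1/(1348*956) = 1/1288688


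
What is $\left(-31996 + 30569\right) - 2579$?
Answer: $-4006$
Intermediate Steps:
$\left(-31996 + 30569\right) - 2579 = -1427 - 2579 = -4006$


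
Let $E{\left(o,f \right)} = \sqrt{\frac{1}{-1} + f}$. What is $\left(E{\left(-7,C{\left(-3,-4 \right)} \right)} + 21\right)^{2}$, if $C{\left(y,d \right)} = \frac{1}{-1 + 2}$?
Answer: $441$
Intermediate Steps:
$C{\left(y,d \right)} = 1$ ($C{\left(y,d \right)} = 1^{-1} = 1$)
$E{\left(o,f \right)} = \sqrt{-1 + f}$
$\left(E{\left(-7,C{\left(-3,-4 \right)} \right)} + 21\right)^{2} = \left(\sqrt{-1 + 1} + 21\right)^{2} = \left(\sqrt{0} + 21\right)^{2} = \left(0 + 21\right)^{2} = 21^{2} = 441$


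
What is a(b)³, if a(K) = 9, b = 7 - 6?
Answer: 729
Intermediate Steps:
b = 1
a(b)³ = 9³ = 729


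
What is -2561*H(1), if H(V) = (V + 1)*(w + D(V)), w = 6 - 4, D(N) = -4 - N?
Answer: 15366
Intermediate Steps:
w = 2
H(V) = (1 + V)*(-2 - V) (H(V) = (V + 1)*(2 + (-4 - V)) = (1 + V)*(-2 - V))
-2561*H(1) = -2561*(-2 + 1 - 1*1*(4 + 1)) = -2561*(-2 + 1 - 1*1*5) = -2561*(-2 + 1 - 5) = -2561*(-6) = 15366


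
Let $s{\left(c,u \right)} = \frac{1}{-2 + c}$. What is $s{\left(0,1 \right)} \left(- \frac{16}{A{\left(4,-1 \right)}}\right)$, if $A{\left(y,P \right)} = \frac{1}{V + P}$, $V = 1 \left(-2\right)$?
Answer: $-24$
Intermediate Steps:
$V = -2$
$A{\left(y,P \right)} = \frac{1}{-2 + P}$
$s{\left(0,1 \right)} \left(- \frac{16}{A{\left(4,-1 \right)}}\right) = \frac{\left(-16\right) \frac{1}{\frac{1}{-2 - 1}}}{-2 + 0} = \frac{\left(-16\right) \frac{1}{\frac{1}{-3}}}{-2} = - \frac{\left(-16\right) \frac{1}{- \frac{1}{3}}}{2} = - \frac{\left(-16\right) \left(-3\right)}{2} = \left(- \frac{1}{2}\right) 48 = -24$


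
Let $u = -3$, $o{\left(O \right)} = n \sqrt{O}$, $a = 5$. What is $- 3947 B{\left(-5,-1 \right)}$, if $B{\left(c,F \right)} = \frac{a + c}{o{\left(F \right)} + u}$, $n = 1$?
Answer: $0$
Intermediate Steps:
$o{\left(O \right)} = \sqrt{O}$ ($o{\left(O \right)} = 1 \sqrt{O} = \sqrt{O}$)
$B{\left(c,F \right)} = \frac{5 + c}{-3 + \sqrt{F}}$ ($B{\left(c,F \right)} = \frac{5 + c}{\sqrt{F} - 3} = \frac{5 + c}{-3 + \sqrt{F}}$)
$- 3947 B{\left(-5,-1 \right)} = - 3947 \frac{5 - 5}{-3 + \sqrt{-1}} = - 3947 \frac{1}{-3 + i} 0 = - 3947 \frac{-3 - i}{10} \cdot 0 = \left(-3947\right) 0 = 0$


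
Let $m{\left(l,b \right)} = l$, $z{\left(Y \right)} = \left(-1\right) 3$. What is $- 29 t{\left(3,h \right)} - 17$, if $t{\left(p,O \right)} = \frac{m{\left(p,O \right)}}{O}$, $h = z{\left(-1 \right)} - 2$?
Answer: $\frac{2}{5} \approx 0.4$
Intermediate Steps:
$z{\left(Y \right)} = -3$
$h = -5$ ($h = -3 - 2 = -5$)
$t{\left(p,O \right)} = \frac{p}{O}$
$- 29 t{\left(3,h \right)} - 17 = - 29 \frac{3}{-5} - 17 = - 29 \cdot 3 \left(- \frac{1}{5}\right) - 17 = \left(-29\right) \left(- \frac{3}{5}\right) - 17 = \frac{87}{5} - 17 = \frac{2}{5}$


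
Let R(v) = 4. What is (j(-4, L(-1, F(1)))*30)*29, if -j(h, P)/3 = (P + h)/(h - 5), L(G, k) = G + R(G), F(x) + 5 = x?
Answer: -290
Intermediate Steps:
F(x) = -5 + x
L(G, k) = 4 + G (L(G, k) = G + 4 = 4 + G)
j(h, P) = -3*(P + h)/(-5 + h) (j(h, P) = -3*(P + h)/(h - 5) = -3*(P + h)/(-5 + h))
(j(-4, L(-1, F(1)))*30)*29 = ((3*(-(4 - 1) - 1*(-4))/(-5 - 4))*30)*29 = ((3*(-1*3 + 4)/(-9))*30)*29 = ((3*(-⅑)*(-3 + 4))*30)*29 = ((3*(-⅑)*1)*30)*29 = -⅓*30*29 = -10*29 = -290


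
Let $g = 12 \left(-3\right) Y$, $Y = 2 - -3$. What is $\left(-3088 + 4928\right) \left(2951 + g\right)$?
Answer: $5098640$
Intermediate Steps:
$Y = 5$ ($Y = 2 + 3 = 5$)
$g = -180$ ($g = 12 \left(-3\right) 5 = \left(-36\right) 5 = -180$)
$\left(-3088 + 4928\right) \left(2951 + g\right) = \left(-3088 + 4928\right) \left(2951 - 180\right) = 1840 \cdot 2771 = 5098640$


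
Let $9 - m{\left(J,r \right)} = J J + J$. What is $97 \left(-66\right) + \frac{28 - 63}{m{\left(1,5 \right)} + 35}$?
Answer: $- \frac{38417}{6} \approx -6402.8$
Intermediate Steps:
$m{\left(J,r \right)} = 9 - J - J^{2}$ ($m{\left(J,r \right)} = 9 - \left(J J + J\right) = 9 - \left(J^{2} + J\right) = 9 - \left(J + J^{2}\right) = 9 - J - J^{2}$)
$97 \left(-66\right) + \frac{28 - 63}{m{\left(1,5 \right)} + 35} = 97 \left(-66\right) + \frac{28 - 63}{\left(9 - 1 - 1^{2}\right) + 35} = -6402 - \frac{35}{\left(9 - 1 - 1\right) + 35} = -6402 - \frac{35}{7 + 35} = -6402 - \frac{35}{42} = -6402 - \frac{5}{6} = - \frac{38417}{6}$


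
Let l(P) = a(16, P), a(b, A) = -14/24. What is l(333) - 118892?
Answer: -1426711/12 ≈ -1.1889e+5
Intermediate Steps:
a(b, A) = -7/12 (a(b, A) = -14*1/24 = -7/12)
l(P) = -7/12
l(333) - 118892 = -7/12 - 118892 = -1426711/12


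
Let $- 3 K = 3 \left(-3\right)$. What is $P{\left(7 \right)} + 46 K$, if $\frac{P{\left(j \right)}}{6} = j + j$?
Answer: $222$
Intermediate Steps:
$P{\left(j \right)} = 12 j$ ($P{\left(j \right)} = 6 \left(j + j\right) = 6 \cdot 2 j = 12 j$)
$K = 3$ ($K = - \frac{3 \left(-3\right)}{3} = \left(- \frac{1}{3}\right) \left(-9\right) = 3$)
$P{\left(7 \right)} + 46 K = 12 \cdot 7 + 46 \cdot 3 = 84 + 138 = 222$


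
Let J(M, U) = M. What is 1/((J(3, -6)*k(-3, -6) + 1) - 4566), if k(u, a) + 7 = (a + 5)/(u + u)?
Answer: -2/9171 ≈ -0.00021808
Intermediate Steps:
k(u, a) = -7 + (5 + a)/(2*u) (k(u, a) = -7 + (a + 5)/(u + u) = -7 + (5 + a)/((2*u)) = -7 + (5 + a)*(1/(2*u)) = -7 + (5 + a)/(2*u))
1/((J(3, -6)*k(-3, -6) + 1) - 4566) = 1/((3*((1/2)*(5 - 6 - 14*(-3))/(-3)) + 1) - 4566) = 1/((3*((1/2)*(-1/3)*(5 - 6 + 42)) + 1) - 4566) = 1/((3*((1/2)*(-1/3)*41) + 1) - 4566) = 1/((3*(-41/6) + 1) - 4566) = 1/((-41/2 + 1) - 4566) = 1/(-39/2 - 4566) = 1/(-9171/2) = -2/9171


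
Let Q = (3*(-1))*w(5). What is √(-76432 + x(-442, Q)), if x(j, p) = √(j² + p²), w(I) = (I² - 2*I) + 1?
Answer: √(-76432 + 2*√49417) ≈ 275.66*I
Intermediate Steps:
w(I) = 1 + I² - 2*I
Q = -48 (Q = (3*(-1))*(1 + 5² - 2*5) = -3*(1 + 25 - 10) = -3*16 = -48)
√(-76432 + x(-442, Q)) = √(-76432 + √((-442)² + (-48)²)) = √(-76432 + √(195364 + 2304)) = √(-76432 + √197668) = √(-76432 + 2*√49417)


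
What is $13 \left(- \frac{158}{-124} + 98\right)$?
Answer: $\frac{80015}{62} \approx 1290.6$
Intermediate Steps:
$13 \left(- \frac{158}{-124} + 98\right) = 13 \left(\left(-158\right) \left(- \frac{1}{124}\right) + 98\right) = 13 \left(\frac{79}{62} + 98\right) = 13 \cdot \frac{6155}{62} = \frac{80015}{62}$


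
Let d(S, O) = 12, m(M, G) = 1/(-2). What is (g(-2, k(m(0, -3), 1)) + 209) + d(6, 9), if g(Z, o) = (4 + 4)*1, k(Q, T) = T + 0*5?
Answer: 229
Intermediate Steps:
m(M, G) = -½
k(Q, T) = T (k(Q, T) = T + 0 = T)
g(Z, o) = 8 (g(Z, o) = 8*1 = 8)
(g(-2, k(m(0, -3), 1)) + 209) + d(6, 9) = (8 + 209) + 12 = 217 + 12 = 229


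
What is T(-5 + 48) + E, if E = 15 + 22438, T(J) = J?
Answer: 22496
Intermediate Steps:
E = 22453
T(-5 + 48) + E = (-5 + 48) + 22453 = 43 + 22453 = 22496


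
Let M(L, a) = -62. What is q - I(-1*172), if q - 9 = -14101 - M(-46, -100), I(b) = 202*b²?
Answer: -5989998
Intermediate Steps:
q = -14030 (q = 9 + (-14101 - 1*(-62)) = 9 + (-14101 + 62) = 9 - 14039 = -14030)
q - I(-1*172) = -14030 - 202*(-1*172)² = -14030 - 202*(-172)² = -14030 - 202*29584 = -14030 - 1*5975968 = -14030 - 5975968 = -5989998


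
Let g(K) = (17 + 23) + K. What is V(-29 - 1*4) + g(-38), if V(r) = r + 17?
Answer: -14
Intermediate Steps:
g(K) = 40 + K
V(r) = 17 + r
V(-29 - 1*4) + g(-38) = (17 + (-29 - 1*4)) + (40 - 38) = (17 + (-29 - 4)) + 2 = (17 - 33) + 2 = -16 + 2 = -14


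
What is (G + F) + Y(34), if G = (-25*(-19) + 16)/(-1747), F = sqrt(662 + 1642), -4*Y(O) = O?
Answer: 137031/3494 ≈ 39.219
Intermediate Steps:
Y(O) = -O/4
F = 48 (F = sqrt(2304) = 48)
G = -491/1747 (G = (475 + 16)*(-1/1747) = 491*(-1/1747) = -491/1747 ≈ -0.28105)
(G + F) + Y(34) = (-491/1747 + 48) - 1/4*34 = 83365/1747 - 17/2 = 137031/3494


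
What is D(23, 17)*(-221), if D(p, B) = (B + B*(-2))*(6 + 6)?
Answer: 45084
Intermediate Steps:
D(p, B) = -12*B (D(p, B) = (B - 2*B)*12 = -B*12 = -12*B)
D(23, 17)*(-221) = -12*17*(-221) = -204*(-221) = 45084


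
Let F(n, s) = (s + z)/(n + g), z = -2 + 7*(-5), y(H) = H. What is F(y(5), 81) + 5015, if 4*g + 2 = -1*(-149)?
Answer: 837681/167 ≈ 5016.1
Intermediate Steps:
z = -37 (z = -2 - 35 = -37)
g = 147/4 (g = -1/2 + (-1*(-149))/4 = -1/2 + (1/4)*149 = -1/2 + 149/4 = 147/4 ≈ 36.750)
F(n, s) = (-37 + s)/(147/4 + n) (F(n, s) = (s - 37)/(n + 147/4) = (-37 + s)/(147/4 + n))
F(y(5), 81) + 5015 = 4*(-37 + 81)/(147 + 4*5) + 5015 = 4*44/(147 + 20) + 5015 = 4*44/167 + 5015 = 4*(1/167)*44 + 5015 = 176/167 + 5015 = 837681/167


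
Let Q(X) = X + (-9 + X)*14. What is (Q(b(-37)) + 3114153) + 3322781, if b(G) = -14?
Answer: 6436598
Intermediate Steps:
Q(X) = -126 + 15*X (Q(X) = X + (-126 + 14*X) = -126 + 15*X)
(Q(b(-37)) + 3114153) + 3322781 = ((-126 + 15*(-14)) + 3114153) + 3322781 = ((-126 - 210) + 3114153) + 3322781 = (-336 + 3114153) + 3322781 = 3113817 + 3322781 = 6436598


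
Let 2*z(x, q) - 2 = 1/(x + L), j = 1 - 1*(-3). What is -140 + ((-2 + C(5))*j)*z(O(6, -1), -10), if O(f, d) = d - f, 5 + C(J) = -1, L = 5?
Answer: -164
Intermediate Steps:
C(J) = -6 (C(J) = -5 - 1 = -6)
j = 4 (j = 1 + 3 = 4)
z(x, q) = 1 + 1/(2*(5 + x)) (z(x, q) = 1 + 1/(2*(x + 5)) = 1 + 1/(2*(5 + x)))
-140 + ((-2 + C(5))*j)*z(O(6, -1), -10) = -140 + ((-2 - 6)*4)*((11/2 + (-1 - 1*6))/(5 + (-1 - 1*6))) = -140 + (-8*4)*((11/2 + (-1 - 6))/(5 + (-1 - 6))) = -140 - 32*(11/2 - 7)/(5 - 7) = -140 - 32*(-3)/((-2)*2) = -140 - (-16)*(-3)/2 = -140 - 32*¾ = -140 - 24 = -164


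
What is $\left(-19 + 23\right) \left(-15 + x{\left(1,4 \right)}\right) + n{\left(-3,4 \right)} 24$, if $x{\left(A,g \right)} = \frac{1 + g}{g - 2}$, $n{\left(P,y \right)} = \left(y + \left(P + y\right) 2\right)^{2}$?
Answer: $814$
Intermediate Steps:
$n{\left(P,y \right)} = \left(2 P + 3 y\right)^{2}$ ($n{\left(P,y \right)} = \left(y + \left(2 P + 2 y\right)\right)^{2} = \left(2 P + 3 y\right)^{2}$)
$x{\left(A,g \right)} = \frac{1 + g}{-2 + g}$
$\left(-19 + 23\right) \left(-15 + x{\left(1,4 \right)}\right) + n{\left(-3,4 \right)} 24 = \left(-19 + 23\right) \left(-15 + \frac{1 + 4}{-2 + 4}\right) + \left(2 \left(-3\right) + 3 \cdot 4\right)^{2} \cdot 24 = 4 \left(-15 + \frac{1}{2} \cdot 5\right) + \left(-6 + 12\right)^{2} \cdot 24 = 4 \left(-15 + \frac{1}{2} \cdot 5\right) + 6^{2} \cdot 24 = 4 \left(-15 + \frac{5}{2}\right) + 36 \cdot 24 = 4 \left(- \frac{25}{2}\right) + 864 = -50 + 864 = 814$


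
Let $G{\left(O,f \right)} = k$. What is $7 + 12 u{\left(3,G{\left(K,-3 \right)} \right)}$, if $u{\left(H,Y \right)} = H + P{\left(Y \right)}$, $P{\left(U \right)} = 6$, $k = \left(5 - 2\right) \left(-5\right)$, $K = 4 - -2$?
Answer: $115$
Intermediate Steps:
$K = 6$ ($K = 4 + 2 = 6$)
$k = -15$ ($k = 3 \left(-5\right) = -15$)
$G{\left(O,f \right)} = -15$
$u{\left(H,Y \right)} = 6 + H$ ($u{\left(H,Y \right)} = H + 6 = 6 + H$)
$7 + 12 u{\left(3,G{\left(K,-3 \right)} \right)} = 7 + 12 \left(6 + 3\right) = 7 + 12 \cdot 9 = 7 + 108 = 115$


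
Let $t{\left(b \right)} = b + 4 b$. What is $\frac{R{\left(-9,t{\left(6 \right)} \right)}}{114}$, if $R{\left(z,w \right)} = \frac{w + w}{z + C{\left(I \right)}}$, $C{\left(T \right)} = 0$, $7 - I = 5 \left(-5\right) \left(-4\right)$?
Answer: $- \frac{10}{171} \approx -0.05848$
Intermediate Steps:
$I = -93$ ($I = 7 - 5 \left(-5\right) \left(-4\right) = 7 - \left(-25\right) \left(-4\right) = 7 - 100 = -93$)
$t{\left(b \right)} = 5 b$
$R{\left(z,w \right)} = \frac{2 w}{z}$ ($R{\left(z,w \right)} = \frac{w + w}{z + 0} = \frac{2 w}{z}$)
$\frac{R{\left(-9,t{\left(6 \right)} \right)}}{114} = \frac{2 \cdot 5 \cdot 6 \frac{1}{-9}}{114} = 2 \cdot 30 \left(- \frac{1}{9}\right) \frac{1}{114} = \left(- \frac{20}{3}\right) \frac{1}{114} = - \frac{10}{171}$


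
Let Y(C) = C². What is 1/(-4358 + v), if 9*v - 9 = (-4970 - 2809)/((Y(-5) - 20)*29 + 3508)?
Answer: -10959/47750956 ≈ -0.00022950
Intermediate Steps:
v = 8366/10959 (v = 1 + ((-4970 - 2809)/(((-5)² - 20)*29 + 3508))/9 = 1 + (-7779/((25 - 20)*29 + 3508))/9 = 1 + (-7779/(5*29 + 3508))/9 = 1 + (-7779/(145 + 3508))/9 = 1 + (-7779/3653)/9 = 1 + (-7779*1/3653)/9 = 1 + (⅑)*(-7779/3653) = 1 - 2593/10959 = 8366/10959 ≈ 0.76339)
1/(-4358 + v) = 1/(-4358 + 8366/10959) = 1/(-47750956/10959) = -10959/47750956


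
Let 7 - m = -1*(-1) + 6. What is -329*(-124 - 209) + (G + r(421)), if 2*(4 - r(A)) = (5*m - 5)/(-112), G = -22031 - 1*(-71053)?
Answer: 35522587/224 ≈ 1.5858e+5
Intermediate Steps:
G = 49022 (G = -22031 + 71053 = 49022)
m = 0 (m = 7 - (-1*(-1) + 6) = 7 - (1 + 6) = 7 - 1*7 = 7 - 7 = 0)
r(A) = 891/224 (r(A) = 4 - (5*0 - 5)/(2*(-112)) = 4 - (0 - 5)*(-1)/(2*112) = 4 - (-5)*(-1)/(2*112) = 4 - 1/2*5/112 = 4 - 5/224 = 891/224)
-329*(-124 - 209) + (G + r(421)) = -329*(-124 - 209) + (49022 + 891/224) = -329*(-333) + 10981819/224 = 109557 + 10981819/224 = 35522587/224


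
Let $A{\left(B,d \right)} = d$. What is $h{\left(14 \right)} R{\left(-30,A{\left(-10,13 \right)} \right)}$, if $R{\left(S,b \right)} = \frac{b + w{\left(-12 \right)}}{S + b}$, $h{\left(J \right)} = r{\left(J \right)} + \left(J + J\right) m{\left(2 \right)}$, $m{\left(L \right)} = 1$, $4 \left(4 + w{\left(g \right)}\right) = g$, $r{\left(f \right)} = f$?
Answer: $- \frac{252}{17} \approx -14.824$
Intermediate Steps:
$w{\left(g \right)} = -4 + \frac{g}{4}$
$h{\left(J \right)} = 3 J$ ($h{\left(J \right)} = J + \left(J + J\right) 1 = J + 2 J 1 = J + 2 J = 3 J$)
$R{\left(S,b \right)} = \frac{-7 + b}{S + b}$ ($R{\left(S,b \right)} = \frac{b + \left(-4 + \frac{1}{4} \left(-12\right)\right)}{S + b} = \frac{b - 7}{S + b} = \frac{-7 + b}{S + b}$)
$h{\left(14 \right)} R{\left(-30,A{\left(-10,13 \right)} \right)} = 3 \cdot 14 \frac{-7 + 13}{-30 + 13} = 42 \frac{1}{-17} \cdot 6 = 42 \left(\left(- \frac{1}{17}\right) 6\right) = 42 \left(- \frac{6}{17}\right) = - \frac{252}{17}$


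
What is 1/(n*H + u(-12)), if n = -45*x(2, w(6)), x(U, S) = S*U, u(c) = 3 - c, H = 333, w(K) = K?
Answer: -1/179805 ≈ -5.5616e-6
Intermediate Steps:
n = -540 (n = -270*2 = -45*12 = -540)
1/(n*H + u(-12)) = 1/(-540*333 + (3 - 1*(-12))) = 1/(-179820 + (3 + 12)) = 1/(-179820 + 15) = 1/(-179805) = -1/179805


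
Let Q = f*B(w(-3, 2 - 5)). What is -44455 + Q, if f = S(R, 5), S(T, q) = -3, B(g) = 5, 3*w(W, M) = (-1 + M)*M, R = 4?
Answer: -44470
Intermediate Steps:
w(W, M) = M*(-1 + M)/3 (w(W, M) = ((-1 + M)*M)/3 = (M*(-1 + M))/3 = M*(-1 + M)/3)
f = -3
Q = -15 (Q = -3*5 = -15)
-44455 + Q = -44455 - 15 = -44470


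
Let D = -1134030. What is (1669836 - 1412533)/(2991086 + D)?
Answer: 257303/1857056 ≈ 0.13855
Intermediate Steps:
(1669836 - 1412533)/(2991086 + D) = (1669836 - 1412533)/(2991086 - 1134030) = 257303/1857056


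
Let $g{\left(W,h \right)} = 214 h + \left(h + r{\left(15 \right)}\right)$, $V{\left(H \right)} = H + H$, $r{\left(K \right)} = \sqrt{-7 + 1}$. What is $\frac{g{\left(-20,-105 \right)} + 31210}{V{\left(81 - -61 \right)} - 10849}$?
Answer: $- \frac{1727}{2113} - \frac{i \sqrt{6}}{10565} \approx -0.81732 - 0.00023185 i$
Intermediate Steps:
$r{\left(K \right)} = i \sqrt{6}$ ($r{\left(K \right)} = \sqrt{-6} = i \sqrt{6}$)
$V{\left(H \right)} = 2 H$
$g{\left(W,h \right)} = 215 h + i \sqrt{6}$ ($g{\left(W,h \right)} = 214 h + \left(h + i \sqrt{6}\right) = 215 h + i \sqrt{6}$)
$\frac{g{\left(-20,-105 \right)} + 31210}{V{\left(81 - -61 \right)} - 10849} = \frac{\left(215 \left(-105\right) + i \sqrt{6}\right) + 31210}{2 \left(81 - -61\right) - 10849} = \frac{\left(-22575 + i \sqrt{6}\right) + 31210}{2 \left(81 + 61\right) - 10849} = \frac{8635 + i \sqrt{6}}{2 \cdot 142 - 10849} = \frac{8635 + i \sqrt{6}}{284 - 10849} = \frac{8635 + i \sqrt{6}}{-10565} = \left(8635 + i \sqrt{6}\right) \left(- \frac{1}{10565}\right) = - \frac{1727}{2113} - \frac{i \sqrt{6}}{10565}$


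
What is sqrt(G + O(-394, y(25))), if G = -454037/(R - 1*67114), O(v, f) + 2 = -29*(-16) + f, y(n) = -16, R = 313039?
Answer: 73*sqrt(22403221)/16395 ≈ 21.075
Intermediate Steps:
O(v, f) = 462 + f (O(v, f) = -2 + (-29*(-16) + f) = -2 + (464 + f) = 462 + f)
G = -454037/245925 (G = -454037/(313039 - 1*67114) = -454037/(313039 - 67114) = -454037/245925 ≈ -1.8462)
sqrt(G + O(-394, y(25))) = sqrt(-454037/245925 + (462 - 16)) = sqrt(-454037/245925 + 446) = sqrt(109228513/245925) = 73*sqrt(22403221)/16395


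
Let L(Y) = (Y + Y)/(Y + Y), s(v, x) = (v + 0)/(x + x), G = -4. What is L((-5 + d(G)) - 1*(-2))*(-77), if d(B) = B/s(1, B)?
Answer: -77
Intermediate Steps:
s(v, x) = v/(2*x) (s(v, x) = v/((2*x)) = v*(1/(2*x)) = v/(2*x))
d(B) = 2*B**2 (d(B) = B/(((1/2)*1/B)) = B/((1/(2*B))) = B*(2*B) = 2*B**2)
L(Y) = 1 (L(Y) = (2*Y)/((2*Y)) = (2*Y)*(1/(2*Y)) = 1)
L((-5 + d(G)) - 1*(-2))*(-77) = 1*(-77) = -77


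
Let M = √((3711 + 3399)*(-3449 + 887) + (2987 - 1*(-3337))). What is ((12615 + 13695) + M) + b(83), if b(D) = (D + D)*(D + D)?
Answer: 53866 + 2*I*√4552374 ≈ 53866.0 + 4267.3*I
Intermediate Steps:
b(D) = 4*D² (b(D) = (2*D)*(2*D) = 4*D²)
M = 2*I*√4552374 (M = √(7110*(-2562) + (2987 + 3337)) = √(-18215820 + 6324) = √(-18209496) = 2*I*√4552374 ≈ 4267.3*I)
((12615 + 13695) + M) + b(83) = ((12615 + 13695) + 2*I*√4552374) + 4*83² = (26310 + 2*I*√4552374) + 4*6889 = (26310 + 2*I*√4552374) + 27556 = 53866 + 2*I*√4552374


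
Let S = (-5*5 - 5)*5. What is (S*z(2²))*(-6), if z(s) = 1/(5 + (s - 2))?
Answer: 900/7 ≈ 128.57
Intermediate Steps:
z(s) = 1/(3 + s) (z(s) = 1/(5 + (-2 + s)) = 1/(3 + s))
S = -150 (S = (-25 - 5)*5 = -30*5 = -150)
(S*z(2²))*(-6) = -150/(3 + 2²)*(-6) = -150/(3 + 4)*(-6) = -150/7*(-6) = 900/7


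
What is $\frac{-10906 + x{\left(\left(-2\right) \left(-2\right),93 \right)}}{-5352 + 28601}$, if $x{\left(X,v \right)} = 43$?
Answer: $- \frac{10863}{23249} \approx -0.46725$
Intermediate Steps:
$\frac{-10906 + x{\left(\left(-2\right) \left(-2\right),93 \right)}}{-5352 + 28601} = \frac{-10906 + 43}{-5352 + 28601} = - \frac{10863}{23249}$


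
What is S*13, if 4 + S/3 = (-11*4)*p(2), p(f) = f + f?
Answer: -7020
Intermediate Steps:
p(f) = 2*f
S = -540 (S = -12 + 3*((-11*4)*(2*2)) = -12 + 3*(-44*4) = -12 + 3*(-176) = -12 - 528 = -540)
S*13 = -540*13 = -7020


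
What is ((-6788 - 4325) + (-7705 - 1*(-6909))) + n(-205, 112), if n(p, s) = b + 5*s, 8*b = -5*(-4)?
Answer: -22693/2 ≈ -11347.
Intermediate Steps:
b = 5/2 (b = (-5*(-4))/8 = (1/8)*20 = 5/2 ≈ 2.5000)
n(p, s) = 5/2 + 5*s
((-6788 - 4325) + (-7705 - 1*(-6909))) + n(-205, 112) = ((-6788 - 4325) + (-7705 - 1*(-6909))) + (5/2 + 5*112) = (-11113 + (-7705 + 6909)) + (5/2 + 560) = (-11113 - 796) + 1125/2 = -11909 + 1125/2 = -22693/2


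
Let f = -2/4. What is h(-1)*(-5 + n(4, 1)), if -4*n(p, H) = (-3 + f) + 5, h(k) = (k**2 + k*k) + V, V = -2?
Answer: 0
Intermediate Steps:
f = -1/2 (f = -2*1/4 = -1/2 ≈ -0.50000)
h(k) = -2 + 2*k**2 (h(k) = (k**2 + k*k) - 2 = (k**2 + k**2) - 2 = 2*k**2 - 2 = -2 + 2*k**2)
n(p, H) = -3/8 (n(p, H) = -((-3 - 1/2) + 5)/4 = -(-7/2 + 5)/4 = -1/4*3/2 = -3/8)
h(-1)*(-5 + n(4, 1)) = (-2 + 2*(-1)**2)*(-5 - 3/8) = (-2 + 2*1)*(-43/8) = (-2 + 2)*(-43/8) = 0*(-43/8) = 0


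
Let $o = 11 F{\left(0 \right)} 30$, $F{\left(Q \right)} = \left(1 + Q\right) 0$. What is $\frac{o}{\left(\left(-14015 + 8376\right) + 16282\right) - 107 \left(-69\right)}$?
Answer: $0$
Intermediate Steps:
$F{\left(Q \right)} = 0$
$o = 0$ ($o = 11 \cdot 0 \cdot 30 = 0 \cdot 30 = 0$)
$\frac{o}{\left(\left(-14015 + 8376\right) + 16282\right) - 107 \left(-69\right)} = \frac{0}{\left(\left(-14015 + 8376\right) + 16282\right) - 107 \left(-69\right)} = \frac{0}{\left(-5639 + 16282\right) - -7383} = \frac{0}{10643 + 7383} = \frac{0}{18026} = 0 \cdot \frac{1}{18026} = 0$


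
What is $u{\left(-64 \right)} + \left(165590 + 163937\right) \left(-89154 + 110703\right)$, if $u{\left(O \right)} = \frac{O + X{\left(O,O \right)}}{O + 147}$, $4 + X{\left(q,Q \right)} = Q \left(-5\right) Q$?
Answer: $\frac{589381097261}{83} \approx 7.101 \cdot 10^{9}$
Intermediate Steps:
$X{\left(q,Q \right)} = -4 - 5 Q^{2}$ ($X{\left(q,Q \right)} = -4 + Q \left(-5\right) Q = -4 + - 5 Q Q = -4 - 5 Q^{2}$)
$u{\left(O \right)} = \frac{-4 + O - 5 O^{2}}{147 + O}$ ($u{\left(O \right)} = \frac{O - \left(4 + 5 O^{2}\right)}{O + 147} = \frac{-4 + O - 5 O^{2}}{147 + O}$)
$u{\left(-64 \right)} + \left(165590 + 163937\right) \left(-89154 + 110703\right) = \frac{-4 - 64 - 5 \left(-64\right)^{2}}{147 - 64} + \left(165590 + 163937\right) \left(-89154 + 110703\right) = \frac{-4 - 64 - 20480}{83} + 329527 \cdot 21549 = \frac{-4 - 64 - 20480}{83} + 7100977323 = \frac{1}{83} \left(-20548\right) + 7100977323 = - \frac{20548}{83} + 7100977323 = \frac{589381097261}{83}$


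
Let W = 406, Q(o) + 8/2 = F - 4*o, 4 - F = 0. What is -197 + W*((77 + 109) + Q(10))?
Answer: 59079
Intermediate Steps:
F = 4 (F = 4 - 1*0 = 4 + 0 = 4)
Q(o) = -4*o (Q(o) = -4 + (4 - 4*o) = -4*o)
-197 + W*((77 + 109) + Q(10)) = -197 + 406*((77 + 109) - 4*10) = -197 + 406*(186 - 40) = -197 + 406*146 = -197 + 59276 = 59079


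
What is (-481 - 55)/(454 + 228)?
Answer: -268/341 ≈ -0.78592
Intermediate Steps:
(-481 - 55)/(454 + 228) = -536/682 = -536*1/682 = -268/341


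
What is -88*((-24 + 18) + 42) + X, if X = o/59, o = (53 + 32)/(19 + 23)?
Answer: -7850219/2478 ≈ -3168.0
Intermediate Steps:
o = 85/42 ≈ 2.0238
X = 85/2478 (X = (85/42)/59 = (85/42)*(1/59) = 85/2478 ≈ 0.034302)
-88*((-24 + 18) + 42) + X = -88*((-24 + 18) + 42) + 85/2478 = -88*(-6 + 42) + 85/2478 = -88*36 + 85/2478 = -3168 + 85/2478 = -7850219/2478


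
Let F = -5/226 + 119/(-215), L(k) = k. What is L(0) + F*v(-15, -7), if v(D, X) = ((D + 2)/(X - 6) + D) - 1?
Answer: 83907/9718 ≈ 8.6342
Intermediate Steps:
v(D, X) = -1 + D + (2 + D)/(-6 + X) (v(D, X) = ((2 + D)/(-6 + X) + D) - 1 = (D + (2 + D)/(-6 + X)) - 1 = -1 + D + (2 + D)/(-6 + X))
F = -27969/48590 (F = -5*1/226 + 119*(-1/215) = -5/226 - 119/215 = -27969/48590 ≈ -0.57561)
L(0) + F*v(-15, -7) = 0 - 27969*(8 - 1*(-7) - 5*(-15) - 15*(-7))/(48590*(-6 - 7)) = 0 - 27969*(8 + 7 + 75 + 105)/(48590*(-13)) = 0 - (-27969)*195/631670 = 0 - 27969/48590*(-15) = 0 + 83907/9718 = 83907/9718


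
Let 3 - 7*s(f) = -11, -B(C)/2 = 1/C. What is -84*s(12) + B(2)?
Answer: -169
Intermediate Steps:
B(C) = -2/C
s(f) = 2 (s(f) = 3/7 - 1/7*(-11) = 3/7 + 11/7 = 2)
-84*s(12) + B(2) = -84*2 - 2/2 = -168 - 2*1/2 = -168 - 1 = -169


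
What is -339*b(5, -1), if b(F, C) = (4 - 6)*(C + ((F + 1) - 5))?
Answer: 0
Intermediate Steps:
b(F, C) = 8 - 2*C - 2*F (b(F, C) = -2*(C + ((1 + F) - 5)) = -2*(C + (-4 + F)) = -2*(-4 + C + F) = 8 - 2*C - 2*F)
-339*b(5, -1) = -339*(8 - 2*(-1) - 2*5) = -339*(8 + 2 - 10) = -339*0 = 0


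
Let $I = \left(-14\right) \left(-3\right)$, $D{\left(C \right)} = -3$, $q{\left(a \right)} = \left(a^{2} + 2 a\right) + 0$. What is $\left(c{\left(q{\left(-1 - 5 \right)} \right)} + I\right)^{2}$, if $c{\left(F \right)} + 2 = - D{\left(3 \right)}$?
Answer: $1849$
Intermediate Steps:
$q{\left(a \right)} = a^{2} + 2 a$
$c{\left(F \right)} = 1$ ($c{\left(F \right)} = -2 - -3 = -2 + 3 = 1$)
$I = 42$
$\left(c{\left(q{\left(-1 - 5 \right)} \right)} + I\right)^{2} = \left(1 + 42\right)^{2} = 43^{2} = 1849$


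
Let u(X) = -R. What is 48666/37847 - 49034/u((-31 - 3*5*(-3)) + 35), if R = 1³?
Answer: 1855838464/37847 ≈ 49035.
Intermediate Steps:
R = 1
u(X) = -1 (u(X) = -1*1 = -1)
48666/37847 - 49034/u((-31 - 3*5*(-3)) + 35) = 48666/37847 - 49034/(-1) = 48666*(1/37847) - 49034*(-1) = 48666/37847 + 49034 = 1855838464/37847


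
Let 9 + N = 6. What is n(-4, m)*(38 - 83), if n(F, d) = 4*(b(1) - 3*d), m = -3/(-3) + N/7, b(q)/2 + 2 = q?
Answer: 4680/7 ≈ 668.57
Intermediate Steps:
N = -3 (N = -9 + 6 = -3)
b(q) = -4 + 2*q
m = 4/7 (m = -3/(-3) - 3/7 = -3*(-⅓) - 3*⅐ = 1 - 3/7 = 4/7 ≈ 0.57143)
n(F, d) = -8 - 12*d (n(F, d) = 4*((-4 + 2*1) - 3*d) = 4*((-4 + 2) - 3*d) = 4*(-2 - 3*d) = -8 - 12*d)
n(-4, m)*(38 - 83) = (-8 - 12*4/7)*(38 - 83) = (-8 - 48/7)*(-45) = -104/7*(-45) = 4680/7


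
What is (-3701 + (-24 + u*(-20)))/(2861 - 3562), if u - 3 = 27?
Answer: 4325/701 ≈ 6.1698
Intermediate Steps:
u = 30 (u = 3 + 27 = 30)
(-3701 + (-24 + u*(-20)))/(2861 - 3562) = (-3701 + (-24 + 30*(-20)))/(2861 - 3562) = (-3701 + (-24 - 600))/(-701) = (-3701 - 624)*(-1/701) = -4325*(-1/701) = 4325/701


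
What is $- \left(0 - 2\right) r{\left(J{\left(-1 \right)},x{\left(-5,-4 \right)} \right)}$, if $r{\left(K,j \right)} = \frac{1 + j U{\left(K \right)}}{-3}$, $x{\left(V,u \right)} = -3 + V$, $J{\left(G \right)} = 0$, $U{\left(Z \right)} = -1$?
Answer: $-6$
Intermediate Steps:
$r{\left(K,j \right)} = - \frac{1}{3} + \frac{j}{3}$ ($r{\left(K,j \right)} = \frac{1 + j \left(-1\right)}{-3} = \left(1 - j\right) \left(- \frac{1}{3}\right) = - \frac{1}{3} + \frac{j}{3}$)
$- \left(0 - 2\right) r{\left(J{\left(-1 \right)},x{\left(-5,-4 \right)} \right)} = - \left(0 - 2\right) \left(- \frac{1}{3} + \frac{-3 - 5}{3}\right) = - \left(0 + \left(-4 + 2\right)\right) \left(- \frac{1}{3} + \frac{1}{3} \left(-8\right)\right) = - \left(0 - 2\right) \left(- \frac{1}{3} - \frac{8}{3}\right) = - \left(-2\right) \left(-3\right) = \left(-1\right) 6 = -6$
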